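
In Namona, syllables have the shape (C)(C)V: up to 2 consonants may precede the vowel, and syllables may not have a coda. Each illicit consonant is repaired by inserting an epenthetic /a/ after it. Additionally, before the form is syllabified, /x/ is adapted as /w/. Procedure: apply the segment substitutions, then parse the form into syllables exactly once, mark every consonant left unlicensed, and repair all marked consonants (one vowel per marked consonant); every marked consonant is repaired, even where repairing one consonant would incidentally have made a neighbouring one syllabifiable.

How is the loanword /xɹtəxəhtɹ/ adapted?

Substitution: /x/ → /w/, giving /wɹtəwəhtɹ/.
Syllabifying with onset maximization leaves /w/, /h/, /t/, /ɹ/ stranded (no codas are permitted; onsets may contain at most 2 consonants).
Each unlicensed consonant becomes the onset of a new syllable: /w/ → /wa/, /h/ → /ha/, /t/ → /ta/, /ɹ/ → /ɹa/.

waɹtəwəhataɹa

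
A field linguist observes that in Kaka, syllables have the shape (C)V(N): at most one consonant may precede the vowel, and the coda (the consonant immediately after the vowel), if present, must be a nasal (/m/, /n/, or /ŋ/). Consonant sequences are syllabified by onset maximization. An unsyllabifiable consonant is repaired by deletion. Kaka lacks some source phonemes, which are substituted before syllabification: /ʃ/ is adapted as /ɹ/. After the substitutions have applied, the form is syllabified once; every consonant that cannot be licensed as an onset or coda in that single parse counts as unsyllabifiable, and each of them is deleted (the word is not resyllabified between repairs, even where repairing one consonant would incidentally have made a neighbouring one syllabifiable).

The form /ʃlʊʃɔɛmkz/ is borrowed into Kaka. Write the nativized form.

lʊɹɔɛm

Substitution: /ʃ/ → /ɹ/, giving /ɹlʊɹɔɛmkz/.
The consonants /ɹ/, /k/, /z/ cannot be parsed into a legal (C)V(N) syllable (only a nasal (/m/, /n/, or /ŋ/) is licensed in coda position; onsets are limited to one consonant).
Deleting the stranded consonants removes /ɹ/, /k/, /z/.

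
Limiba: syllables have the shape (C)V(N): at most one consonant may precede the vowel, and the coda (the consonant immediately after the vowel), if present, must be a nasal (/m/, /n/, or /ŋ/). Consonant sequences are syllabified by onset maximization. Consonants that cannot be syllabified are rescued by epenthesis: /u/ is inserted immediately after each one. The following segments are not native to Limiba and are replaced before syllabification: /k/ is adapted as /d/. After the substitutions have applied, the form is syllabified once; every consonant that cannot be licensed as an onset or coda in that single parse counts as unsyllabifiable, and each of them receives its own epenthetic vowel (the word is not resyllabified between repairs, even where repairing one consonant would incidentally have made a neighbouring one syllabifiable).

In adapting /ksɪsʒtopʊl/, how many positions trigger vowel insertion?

4

After substitution the input is /dsɪsʒtopʊl/.
The unsyllabifiable consonants are /d/, /s/, /ʒ/, /l/; each receives one epenthetic vowel.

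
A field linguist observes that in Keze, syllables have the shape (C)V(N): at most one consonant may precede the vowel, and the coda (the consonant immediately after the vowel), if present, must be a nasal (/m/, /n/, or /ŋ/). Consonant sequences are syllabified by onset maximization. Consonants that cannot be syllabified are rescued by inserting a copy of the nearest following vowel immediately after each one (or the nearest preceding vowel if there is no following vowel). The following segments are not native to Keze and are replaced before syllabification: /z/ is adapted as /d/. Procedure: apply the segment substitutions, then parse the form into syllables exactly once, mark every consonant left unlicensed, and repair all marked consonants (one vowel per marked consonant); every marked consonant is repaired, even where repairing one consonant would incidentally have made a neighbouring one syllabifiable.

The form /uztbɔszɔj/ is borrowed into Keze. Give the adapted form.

Substitution: /z/ → /d/, giving /udtbɔsdɔj/.
Syllabifying with onset maximization leaves /d/, /t/, /s/, /j/ stranded (only a nasal (/m/, /n/, or /ŋ/) is licensed in coda position; onsets are limited to one consonant).
Inserting the epenthetic vowel yields /d/ → /dɔ/, /t/ → /tɔ/, /s/ → /sɔ/, /j/ → /jɔ/.

udɔtɔbɔsɔdɔjɔ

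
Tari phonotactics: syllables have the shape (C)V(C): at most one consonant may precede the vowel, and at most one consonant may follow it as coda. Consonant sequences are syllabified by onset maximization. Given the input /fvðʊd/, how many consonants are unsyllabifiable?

The consonants /f/, /v/ cannot be parsed into a legal (C)V(C) syllable (at most one coda consonant is licensed; onsets are limited to one consonant).

2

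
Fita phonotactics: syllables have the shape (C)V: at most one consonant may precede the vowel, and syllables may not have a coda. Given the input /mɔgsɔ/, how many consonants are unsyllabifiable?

1

Under (C)V, the unsyllabifiable consonants are /g/ (no codas are permitted; onsets are limited to one consonant).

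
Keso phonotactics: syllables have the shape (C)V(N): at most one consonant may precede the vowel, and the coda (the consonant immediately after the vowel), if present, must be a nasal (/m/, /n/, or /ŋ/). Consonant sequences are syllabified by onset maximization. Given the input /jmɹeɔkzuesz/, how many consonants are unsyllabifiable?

5

Under (C)V(N), the unsyllabifiable consonants are /j/, /m/, /k/, /s/, /z/ (only a nasal (/m/, /n/, or /ŋ/) is licensed in coda position; onsets are limited to one consonant).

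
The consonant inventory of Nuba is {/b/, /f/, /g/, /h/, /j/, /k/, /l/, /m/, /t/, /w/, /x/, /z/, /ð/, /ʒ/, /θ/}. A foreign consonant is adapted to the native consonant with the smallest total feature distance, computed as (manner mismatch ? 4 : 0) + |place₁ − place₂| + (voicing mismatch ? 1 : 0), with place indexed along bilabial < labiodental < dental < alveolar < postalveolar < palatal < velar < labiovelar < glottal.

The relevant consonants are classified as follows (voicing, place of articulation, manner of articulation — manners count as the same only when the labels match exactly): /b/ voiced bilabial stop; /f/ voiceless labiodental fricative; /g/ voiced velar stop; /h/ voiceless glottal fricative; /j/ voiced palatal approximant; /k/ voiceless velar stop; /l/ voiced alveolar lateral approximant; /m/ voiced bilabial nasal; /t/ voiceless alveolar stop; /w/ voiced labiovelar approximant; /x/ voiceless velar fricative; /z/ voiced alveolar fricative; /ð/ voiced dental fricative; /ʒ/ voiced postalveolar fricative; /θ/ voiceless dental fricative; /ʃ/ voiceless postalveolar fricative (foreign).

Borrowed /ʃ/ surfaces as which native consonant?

ʒ

/ʒ/ is closest: same manner (fricative), place distance 0 (postalveolar→postalveolar), voicing differs (+1); total 1. Next closest is /x/ at distance 2.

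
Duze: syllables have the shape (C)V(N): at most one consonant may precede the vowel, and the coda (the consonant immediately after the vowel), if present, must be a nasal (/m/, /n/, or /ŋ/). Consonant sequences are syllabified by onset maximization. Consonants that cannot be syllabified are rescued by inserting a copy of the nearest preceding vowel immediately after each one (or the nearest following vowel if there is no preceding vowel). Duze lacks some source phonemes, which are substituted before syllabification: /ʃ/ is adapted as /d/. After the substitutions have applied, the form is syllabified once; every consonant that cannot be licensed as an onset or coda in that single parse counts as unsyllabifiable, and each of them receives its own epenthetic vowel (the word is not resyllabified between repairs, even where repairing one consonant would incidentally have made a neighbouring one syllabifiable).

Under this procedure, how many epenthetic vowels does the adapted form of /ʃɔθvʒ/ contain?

After substitution the input is /dɔθvʒ/.
The unsyllabifiable consonants are /θ/, /v/, /ʒ/; each receives one epenthetic vowel.

3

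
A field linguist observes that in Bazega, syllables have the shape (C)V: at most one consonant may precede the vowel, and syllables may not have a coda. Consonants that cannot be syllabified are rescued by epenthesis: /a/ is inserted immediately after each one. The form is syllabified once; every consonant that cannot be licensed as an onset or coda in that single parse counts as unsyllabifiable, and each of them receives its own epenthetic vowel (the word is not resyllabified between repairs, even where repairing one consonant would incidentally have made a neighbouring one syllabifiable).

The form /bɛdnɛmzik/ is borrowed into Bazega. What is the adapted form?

bɛdanɛmazika

Under (C)V, the unsyllabifiable consonants are /d/, /m/, /k/ (no codas are permitted; onsets are limited to one consonant).
Inserting the epenthetic vowel yields /d/ → /da/, /m/ → /ma/, /k/ → /ka/.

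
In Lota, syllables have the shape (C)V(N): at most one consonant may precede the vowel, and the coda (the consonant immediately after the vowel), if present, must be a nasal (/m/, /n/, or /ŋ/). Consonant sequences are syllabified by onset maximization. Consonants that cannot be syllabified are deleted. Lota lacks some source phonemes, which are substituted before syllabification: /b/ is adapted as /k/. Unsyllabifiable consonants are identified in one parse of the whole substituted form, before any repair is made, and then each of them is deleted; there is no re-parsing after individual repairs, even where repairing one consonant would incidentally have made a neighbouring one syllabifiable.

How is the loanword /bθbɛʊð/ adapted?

Substitution: /b/ → /k/, giving /kθkɛʊð/.
Syllabifying with onset maximization leaves /k/, /θ/, /ð/ stranded (only a nasal (/m/, /n/, or /ŋ/) is licensed in coda position; onsets are limited to one consonant).
Deletion applies to /k/, /θ/, /ð/.

kɛʊ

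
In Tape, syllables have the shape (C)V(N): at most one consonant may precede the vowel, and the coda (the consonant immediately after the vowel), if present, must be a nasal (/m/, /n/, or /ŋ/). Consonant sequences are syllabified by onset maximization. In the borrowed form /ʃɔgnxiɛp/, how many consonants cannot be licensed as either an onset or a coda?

Syllabifying with onset maximization leaves /g/, /n/, /p/ stranded (only a nasal (/m/, /n/, or /ŋ/) is licensed in coda position; onsets are limited to one consonant).

3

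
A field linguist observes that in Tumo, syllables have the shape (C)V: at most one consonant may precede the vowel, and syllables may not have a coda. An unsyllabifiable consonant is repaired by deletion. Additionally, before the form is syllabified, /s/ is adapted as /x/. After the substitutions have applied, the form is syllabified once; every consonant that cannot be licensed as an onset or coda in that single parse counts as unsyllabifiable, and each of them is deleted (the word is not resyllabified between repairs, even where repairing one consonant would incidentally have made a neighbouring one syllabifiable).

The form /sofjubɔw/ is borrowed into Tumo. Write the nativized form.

xojubɔ

Substitution: /s/ → /x/, giving /xofjubɔw/.
Syllabifying with onset maximization leaves /f/, /w/ stranded (no codas are permitted; onsets are limited to one consonant).
Deleting the stranded consonants removes /f/, /w/.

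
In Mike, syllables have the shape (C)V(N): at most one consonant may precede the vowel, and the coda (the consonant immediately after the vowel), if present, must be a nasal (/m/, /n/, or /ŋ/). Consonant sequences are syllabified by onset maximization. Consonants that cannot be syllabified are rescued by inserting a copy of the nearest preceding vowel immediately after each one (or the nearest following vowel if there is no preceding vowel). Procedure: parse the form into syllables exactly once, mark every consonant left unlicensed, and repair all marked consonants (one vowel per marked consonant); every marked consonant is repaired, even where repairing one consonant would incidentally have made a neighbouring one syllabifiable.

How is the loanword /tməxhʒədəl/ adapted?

Under (C)V(N), the unsyllabifiable consonants are /t/, /x/, /h/, /l/ (only a nasal (/m/, /n/, or /ŋ/) is licensed in coda position; onsets are limited to one consonant).
Each unlicensed consonant becomes the onset of a new syllable: /t/ → /tə/, /x/ → /xə/, /h/ → /hə/, /l/ → /lə/.

təməxəhəʒədələ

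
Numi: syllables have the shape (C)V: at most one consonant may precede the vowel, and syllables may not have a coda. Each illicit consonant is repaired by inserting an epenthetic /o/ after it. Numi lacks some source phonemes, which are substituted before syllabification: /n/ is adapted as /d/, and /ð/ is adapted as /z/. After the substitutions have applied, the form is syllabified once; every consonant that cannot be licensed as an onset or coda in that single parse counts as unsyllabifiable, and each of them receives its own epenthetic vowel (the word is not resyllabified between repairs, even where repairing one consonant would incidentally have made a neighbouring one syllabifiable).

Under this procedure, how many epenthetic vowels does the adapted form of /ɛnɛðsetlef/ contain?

3

After substitution the input is /ɛdɛzsetlef/.
The unsyllabifiable consonants are /z/, /t/, /f/; each receives one epenthetic vowel.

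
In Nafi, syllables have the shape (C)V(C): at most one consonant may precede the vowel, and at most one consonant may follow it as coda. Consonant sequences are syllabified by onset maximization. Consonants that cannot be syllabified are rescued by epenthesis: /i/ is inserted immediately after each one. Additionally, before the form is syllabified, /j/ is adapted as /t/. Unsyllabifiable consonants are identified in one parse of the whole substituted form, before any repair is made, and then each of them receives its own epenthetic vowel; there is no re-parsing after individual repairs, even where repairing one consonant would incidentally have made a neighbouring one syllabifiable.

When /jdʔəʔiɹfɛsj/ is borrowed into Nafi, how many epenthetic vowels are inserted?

After substitution the input is /tdʔəʔiɹfɛst/.
The unsyllabifiable consonants are /t/, /d/, /t/; each receives one epenthetic vowel.

3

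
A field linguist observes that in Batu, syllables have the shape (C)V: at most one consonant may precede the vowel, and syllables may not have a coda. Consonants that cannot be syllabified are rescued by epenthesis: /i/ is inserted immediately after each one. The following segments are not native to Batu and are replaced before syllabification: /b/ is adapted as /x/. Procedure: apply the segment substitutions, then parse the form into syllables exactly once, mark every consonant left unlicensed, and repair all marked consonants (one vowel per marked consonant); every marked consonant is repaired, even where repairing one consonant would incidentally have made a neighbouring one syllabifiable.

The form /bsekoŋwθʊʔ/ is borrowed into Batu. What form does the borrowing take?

Substitution: /b/ → /x/, giving /xsekoŋwθʊʔ/.
Under (C)V, the unsyllabifiable consonants are /x/, /ŋ/, /w/, /ʔ/ (no codas are permitted; onsets are limited to one consonant).
Each unlicensed consonant becomes the onset of a new syllable: /x/ → /xi/, /ŋ/ → /ŋi/, /w/ → /wi/, /ʔ/ → /ʔi/.

xisekoŋiwiθʊʔi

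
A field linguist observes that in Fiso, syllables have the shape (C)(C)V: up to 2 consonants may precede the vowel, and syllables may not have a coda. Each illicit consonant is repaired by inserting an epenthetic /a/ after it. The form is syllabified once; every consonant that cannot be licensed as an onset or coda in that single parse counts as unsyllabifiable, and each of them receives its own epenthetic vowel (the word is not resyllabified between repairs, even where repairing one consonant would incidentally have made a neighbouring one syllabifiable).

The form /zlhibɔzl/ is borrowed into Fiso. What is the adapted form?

Under (C)(C)V, the unsyllabifiable consonants are /z/, /z/, /l/ (no codas are permitted; onsets may contain at most 2 consonants).
Inserting the epenthetic vowel yields /z/ → /za/, /z/ → /za/, /l/ → /la/.

zalhibɔzala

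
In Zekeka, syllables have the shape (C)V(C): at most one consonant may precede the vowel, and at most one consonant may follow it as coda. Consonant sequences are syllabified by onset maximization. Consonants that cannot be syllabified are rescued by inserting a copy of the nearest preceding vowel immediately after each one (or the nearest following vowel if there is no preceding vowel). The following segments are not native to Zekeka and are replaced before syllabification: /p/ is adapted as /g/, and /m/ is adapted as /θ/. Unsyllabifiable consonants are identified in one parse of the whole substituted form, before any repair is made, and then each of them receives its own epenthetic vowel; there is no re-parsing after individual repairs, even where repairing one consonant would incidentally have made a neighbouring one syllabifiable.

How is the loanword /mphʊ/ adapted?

θʊgʊhʊ

Substitution: /m/ → /θ/, /p/ → /g/, giving /θghʊ/.
The consonants /θ/, /g/ cannot be parsed into a legal (C)V(C) syllable (at most one coda consonant is licensed; onsets are limited to one consonant).
Inserting the epenthetic vowel yields /θ/ → /θʊ/, /g/ → /gʊ/.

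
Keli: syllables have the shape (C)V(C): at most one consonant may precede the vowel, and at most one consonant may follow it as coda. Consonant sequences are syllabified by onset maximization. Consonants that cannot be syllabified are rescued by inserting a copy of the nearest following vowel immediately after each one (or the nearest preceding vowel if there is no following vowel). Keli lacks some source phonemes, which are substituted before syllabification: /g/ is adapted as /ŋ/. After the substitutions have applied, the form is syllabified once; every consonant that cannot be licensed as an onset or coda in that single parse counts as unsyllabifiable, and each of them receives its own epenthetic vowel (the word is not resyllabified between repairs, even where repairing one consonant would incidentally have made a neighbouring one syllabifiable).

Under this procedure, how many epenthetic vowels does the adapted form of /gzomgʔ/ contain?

3

After substitution the input is /ŋzomŋʔ/.
The unsyllabifiable consonants are /ŋ/, /ŋ/, /ʔ/; each receives one epenthetic vowel.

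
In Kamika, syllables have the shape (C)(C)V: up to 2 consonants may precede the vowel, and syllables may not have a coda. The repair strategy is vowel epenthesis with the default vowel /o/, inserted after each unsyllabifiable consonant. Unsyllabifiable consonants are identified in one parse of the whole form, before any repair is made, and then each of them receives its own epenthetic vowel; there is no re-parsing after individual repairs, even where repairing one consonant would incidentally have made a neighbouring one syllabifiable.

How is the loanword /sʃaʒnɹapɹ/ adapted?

Syllabifying with onset maximization leaves /ʒ/, /p/, /ɹ/ stranded (no codas are permitted; onsets may contain at most 2 consonants).
Epenthesis after each stranded consonant: /ʒ/ → /ʒo/, /p/ → /po/, /ɹ/ → /ɹo/.

sʃaʒonɹapoɹo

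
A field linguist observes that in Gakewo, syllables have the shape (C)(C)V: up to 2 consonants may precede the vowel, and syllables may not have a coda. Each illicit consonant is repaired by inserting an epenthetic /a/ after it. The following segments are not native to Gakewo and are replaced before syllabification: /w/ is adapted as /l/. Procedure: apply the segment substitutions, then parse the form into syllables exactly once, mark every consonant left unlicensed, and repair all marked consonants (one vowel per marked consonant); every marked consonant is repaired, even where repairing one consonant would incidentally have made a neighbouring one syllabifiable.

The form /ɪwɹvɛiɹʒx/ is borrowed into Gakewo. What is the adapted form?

Substitution: /w/ → /l/, giving /ɪlɹvɛiɹʒx/.
Syllabifying with onset maximization leaves /l/, /ɹ/, /ʒ/, /x/ stranded (no codas are permitted; onsets may contain at most 2 consonants).
Inserting the epenthetic vowel yields /l/ → /la/, /ɹ/ → /ɹa/, /ʒ/ → /ʒa/, /x/ → /xa/.

ɪlaɹvɛiɹaʒaxa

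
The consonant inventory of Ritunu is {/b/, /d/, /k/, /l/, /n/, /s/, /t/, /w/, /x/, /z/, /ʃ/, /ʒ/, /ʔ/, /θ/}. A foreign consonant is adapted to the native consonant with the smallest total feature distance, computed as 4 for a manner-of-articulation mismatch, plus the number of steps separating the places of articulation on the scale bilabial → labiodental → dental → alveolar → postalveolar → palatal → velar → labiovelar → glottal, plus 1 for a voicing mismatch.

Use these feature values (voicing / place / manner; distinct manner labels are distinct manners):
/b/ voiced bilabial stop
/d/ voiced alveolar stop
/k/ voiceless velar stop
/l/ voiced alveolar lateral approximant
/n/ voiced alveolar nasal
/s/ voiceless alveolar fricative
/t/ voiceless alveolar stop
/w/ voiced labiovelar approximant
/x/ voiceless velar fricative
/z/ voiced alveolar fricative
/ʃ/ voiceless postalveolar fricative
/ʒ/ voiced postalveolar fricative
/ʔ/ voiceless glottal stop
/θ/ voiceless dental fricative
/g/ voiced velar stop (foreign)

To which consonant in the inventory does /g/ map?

k

/k/ is closest: same manner (stop), place distance 0 (velar→velar), voicing differs (+1); total 1. Next closest is /d/ at distance 3.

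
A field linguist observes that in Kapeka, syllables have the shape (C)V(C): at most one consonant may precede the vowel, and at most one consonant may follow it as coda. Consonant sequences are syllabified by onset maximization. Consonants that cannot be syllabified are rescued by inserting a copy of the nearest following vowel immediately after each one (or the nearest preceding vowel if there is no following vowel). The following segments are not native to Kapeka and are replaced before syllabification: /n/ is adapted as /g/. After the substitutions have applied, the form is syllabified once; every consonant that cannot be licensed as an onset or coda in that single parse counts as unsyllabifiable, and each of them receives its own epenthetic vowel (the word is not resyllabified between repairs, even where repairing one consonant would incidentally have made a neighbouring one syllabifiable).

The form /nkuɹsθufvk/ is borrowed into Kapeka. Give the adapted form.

Substitution: /n/ → /g/, giving /gkuɹsθufvk/.
The consonants /g/, /s/, /v/, /k/ cannot be parsed into a legal (C)V(C) syllable (at most one coda consonant is licensed; onsets are limited to one consonant).
Epenthesis after each stranded consonant: /g/ → /gu/, /s/ → /su/, /v/ → /vu/, /k/ → /ku/.

gukuɹsuθufvuku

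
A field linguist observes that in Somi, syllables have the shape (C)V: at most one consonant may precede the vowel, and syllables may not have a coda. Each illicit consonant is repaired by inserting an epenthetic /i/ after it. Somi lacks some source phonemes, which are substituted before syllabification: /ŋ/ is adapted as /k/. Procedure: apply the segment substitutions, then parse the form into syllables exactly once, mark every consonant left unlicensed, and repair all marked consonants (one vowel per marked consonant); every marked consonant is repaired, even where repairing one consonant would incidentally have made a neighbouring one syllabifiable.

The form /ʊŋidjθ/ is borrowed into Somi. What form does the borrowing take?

ʊkidijiθi

Substitution: /ŋ/ → /k/, giving /ʊkidjθ/.
Under (C)V, the unsyllabifiable consonants are /d/, /j/, /θ/ (no codas are permitted; onsets are limited to one consonant).
Epenthesis after each stranded consonant: /d/ → /di/, /j/ → /ji/, /θ/ → /θi/.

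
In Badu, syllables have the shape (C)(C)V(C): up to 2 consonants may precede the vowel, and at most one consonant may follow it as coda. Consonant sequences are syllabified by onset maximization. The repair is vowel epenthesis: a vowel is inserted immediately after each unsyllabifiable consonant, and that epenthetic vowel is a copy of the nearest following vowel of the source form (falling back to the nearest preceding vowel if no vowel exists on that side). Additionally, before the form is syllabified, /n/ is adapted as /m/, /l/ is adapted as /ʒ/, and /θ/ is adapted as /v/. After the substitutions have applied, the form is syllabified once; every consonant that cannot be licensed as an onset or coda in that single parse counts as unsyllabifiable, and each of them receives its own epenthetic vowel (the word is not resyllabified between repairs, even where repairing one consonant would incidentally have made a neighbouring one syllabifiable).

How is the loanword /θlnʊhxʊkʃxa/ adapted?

vʊʒmʊhxʊkʃxa

Substitution: /θ/ → /v/, /l/ → /ʒ/, /n/ → /m/, giving /vʒmʊhxʊkʃxa/.
Syllabifying with onset maximization leaves /v/ stranded (at most one coda consonant is licensed; onsets may contain at most 2 consonants).
Each unlicensed consonant becomes the onset of a new syllable: /v/ → /vʊ/.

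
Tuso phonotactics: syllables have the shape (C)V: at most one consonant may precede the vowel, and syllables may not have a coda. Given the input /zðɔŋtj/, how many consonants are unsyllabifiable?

The consonants /z/, /ŋ/, /t/, /j/ cannot be parsed into a legal (C)V syllable (no codas are permitted; onsets are limited to one consonant).

4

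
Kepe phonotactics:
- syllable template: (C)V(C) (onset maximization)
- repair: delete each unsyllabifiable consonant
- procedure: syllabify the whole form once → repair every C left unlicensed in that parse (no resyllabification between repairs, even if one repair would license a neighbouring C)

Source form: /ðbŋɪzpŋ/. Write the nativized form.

ŋɪz

The consonants /ð/, /b/, /p/, /ŋ/ cannot be parsed into a legal (C)V(C) syllable (at most one coda consonant is licensed; onsets are limited to one consonant).
Deleting the stranded consonants removes /ð/, /b/, /p/, /ŋ/.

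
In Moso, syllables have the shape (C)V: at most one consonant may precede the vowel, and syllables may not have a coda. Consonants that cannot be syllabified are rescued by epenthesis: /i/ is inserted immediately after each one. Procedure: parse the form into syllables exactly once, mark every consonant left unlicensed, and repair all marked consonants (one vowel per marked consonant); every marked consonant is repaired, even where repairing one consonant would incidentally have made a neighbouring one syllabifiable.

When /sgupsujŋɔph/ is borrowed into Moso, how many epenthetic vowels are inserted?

The unsyllabifiable consonants are /s/, /p/, /j/, /p/, /h/; each receives one epenthetic vowel.

5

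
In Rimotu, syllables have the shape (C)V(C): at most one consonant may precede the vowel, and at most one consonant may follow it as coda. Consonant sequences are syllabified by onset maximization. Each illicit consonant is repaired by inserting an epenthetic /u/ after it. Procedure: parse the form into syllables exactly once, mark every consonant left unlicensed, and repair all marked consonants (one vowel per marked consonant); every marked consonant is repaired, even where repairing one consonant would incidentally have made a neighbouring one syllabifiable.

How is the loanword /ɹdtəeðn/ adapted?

Under (C)V(C), the unsyllabifiable consonants are /ɹ/, /d/, /n/ (at most one coda consonant is licensed; onsets are limited to one consonant).
Epenthesis after each stranded consonant: /ɹ/ → /ɹu/, /d/ → /du/, /n/ → /nu/.

ɹudutəeðnu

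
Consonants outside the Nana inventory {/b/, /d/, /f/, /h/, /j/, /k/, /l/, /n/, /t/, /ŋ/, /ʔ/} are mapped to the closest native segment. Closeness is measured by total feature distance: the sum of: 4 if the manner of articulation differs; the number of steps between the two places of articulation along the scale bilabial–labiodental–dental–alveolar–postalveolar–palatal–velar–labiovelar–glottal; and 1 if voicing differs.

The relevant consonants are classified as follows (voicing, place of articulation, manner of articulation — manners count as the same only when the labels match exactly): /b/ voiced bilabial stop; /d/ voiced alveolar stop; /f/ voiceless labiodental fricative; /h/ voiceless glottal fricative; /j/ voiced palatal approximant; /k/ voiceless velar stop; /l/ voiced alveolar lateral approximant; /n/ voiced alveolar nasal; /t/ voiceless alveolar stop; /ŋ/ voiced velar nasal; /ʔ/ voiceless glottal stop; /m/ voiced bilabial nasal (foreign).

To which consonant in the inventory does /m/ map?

n

/n/ is closest: same manner (nasal), place distance 3 (bilabial→alveolar), same voicing; total 3. Next closest is /b/ at distance 4.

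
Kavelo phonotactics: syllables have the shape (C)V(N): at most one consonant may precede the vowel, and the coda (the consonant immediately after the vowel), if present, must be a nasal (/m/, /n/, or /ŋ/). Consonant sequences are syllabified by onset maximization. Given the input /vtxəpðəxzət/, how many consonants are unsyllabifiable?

5

Syllabifying with onset maximization leaves /v/, /t/, /p/, /x/, /t/ stranded (only a nasal (/m/, /n/, or /ŋ/) is licensed in coda position; onsets are limited to one consonant).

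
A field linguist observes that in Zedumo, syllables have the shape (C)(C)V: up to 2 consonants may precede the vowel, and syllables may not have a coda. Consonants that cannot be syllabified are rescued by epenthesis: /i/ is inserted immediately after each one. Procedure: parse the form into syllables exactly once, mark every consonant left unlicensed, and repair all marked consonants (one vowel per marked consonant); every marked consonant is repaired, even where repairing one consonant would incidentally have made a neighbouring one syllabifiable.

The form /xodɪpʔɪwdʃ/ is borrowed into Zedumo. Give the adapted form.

xodɪpʔɪwidiʃi

Under (C)(C)V, the unsyllabifiable consonants are /w/, /d/, /ʃ/ (no codas are permitted; onsets may contain at most 2 consonants).
Epenthesis after each stranded consonant: /w/ → /wi/, /d/ → /di/, /ʃ/ → /ʃi/.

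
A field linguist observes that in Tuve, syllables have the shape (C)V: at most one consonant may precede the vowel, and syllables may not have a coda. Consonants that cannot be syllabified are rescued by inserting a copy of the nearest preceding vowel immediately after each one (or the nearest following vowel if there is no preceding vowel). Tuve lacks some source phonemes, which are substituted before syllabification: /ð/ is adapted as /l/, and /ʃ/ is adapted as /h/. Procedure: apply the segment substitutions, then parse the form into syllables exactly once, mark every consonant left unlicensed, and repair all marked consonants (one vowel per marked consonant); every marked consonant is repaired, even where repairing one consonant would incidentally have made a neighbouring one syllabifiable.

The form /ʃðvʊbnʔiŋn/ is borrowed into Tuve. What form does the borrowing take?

hʊlʊvʊbʊnʊʔiŋini

Substitution: /ʃ/ → /h/, /ð/ → /l/, giving /hlvʊbnʔiŋn/.
Under (C)V, the unsyllabifiable consonants are /h/, /l/, /b/, /n/, /ŋ/, /n/ (no codas are permitted; onsets are limited to one consonant).
Epenthesis after each stranded consonant: /h/ → /hʊ/, /l/ → /lʊ/, /b/ → /bʊ/, /n/ → /nʊ/, /ŋ/ → /ŋi/, /n/ → /ni/.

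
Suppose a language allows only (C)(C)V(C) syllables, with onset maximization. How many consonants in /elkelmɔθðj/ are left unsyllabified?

2

Under (C)(C)V(C), the unsyllabifiable consonants are /ð/, /j/ (at most one coda consonant is licensed; onsets may contain at most 2 consonants).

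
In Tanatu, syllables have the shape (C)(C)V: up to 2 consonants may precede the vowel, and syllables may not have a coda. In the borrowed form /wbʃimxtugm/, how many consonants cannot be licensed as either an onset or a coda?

4

The consonants /w/, /m/, /g/, /m/ cannot be parsed into a legal (C)(C)V syllable (no codas are permitted; onsets may contain at most 2 consonants).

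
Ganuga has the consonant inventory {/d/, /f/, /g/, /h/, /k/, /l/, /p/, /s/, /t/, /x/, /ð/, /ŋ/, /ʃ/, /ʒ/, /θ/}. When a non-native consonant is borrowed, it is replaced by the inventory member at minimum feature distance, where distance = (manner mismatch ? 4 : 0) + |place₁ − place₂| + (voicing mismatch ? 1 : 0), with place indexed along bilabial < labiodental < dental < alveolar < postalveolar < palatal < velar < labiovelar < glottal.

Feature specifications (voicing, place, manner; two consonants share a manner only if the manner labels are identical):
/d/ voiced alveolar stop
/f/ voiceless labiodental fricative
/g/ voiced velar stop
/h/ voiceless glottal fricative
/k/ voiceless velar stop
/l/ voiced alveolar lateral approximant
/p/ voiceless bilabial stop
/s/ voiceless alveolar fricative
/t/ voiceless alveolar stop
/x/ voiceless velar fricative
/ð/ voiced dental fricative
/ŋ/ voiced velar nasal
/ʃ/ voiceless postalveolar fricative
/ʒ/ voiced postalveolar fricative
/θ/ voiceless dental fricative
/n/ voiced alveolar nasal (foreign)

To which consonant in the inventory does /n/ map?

ŋ

/ŋ/ is closest: same manner (nasal), place distance 3 (alveolar→velar), same voicing; total 3. Next closest is /d/ at distance 4.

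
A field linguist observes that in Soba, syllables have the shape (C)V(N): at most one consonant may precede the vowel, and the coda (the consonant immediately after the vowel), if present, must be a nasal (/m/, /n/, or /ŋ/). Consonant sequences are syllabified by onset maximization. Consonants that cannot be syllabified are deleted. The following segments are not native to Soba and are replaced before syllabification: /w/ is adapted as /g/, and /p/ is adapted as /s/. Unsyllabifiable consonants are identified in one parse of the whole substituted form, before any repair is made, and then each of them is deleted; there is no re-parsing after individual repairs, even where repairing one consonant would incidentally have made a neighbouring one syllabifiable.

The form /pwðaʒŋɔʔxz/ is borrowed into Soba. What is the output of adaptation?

Substitution: /p/ → /s/, /w/ → /g/, giving /sgðaʒŋɔʔxz/.
Syllabifying with onset maximization leaves /s/, /g/, /ʒ/, /ʔ/, /x/, /z/ stranded (only a nasal (/m/, /n/, or /ŋ/) is licensed in coda position; onsets are limited to one consonant).
Deleting the stranded consonants removes /s/, /g/, /ʒ/, /ʔ/, /x/, /z/.

ðaŋɔ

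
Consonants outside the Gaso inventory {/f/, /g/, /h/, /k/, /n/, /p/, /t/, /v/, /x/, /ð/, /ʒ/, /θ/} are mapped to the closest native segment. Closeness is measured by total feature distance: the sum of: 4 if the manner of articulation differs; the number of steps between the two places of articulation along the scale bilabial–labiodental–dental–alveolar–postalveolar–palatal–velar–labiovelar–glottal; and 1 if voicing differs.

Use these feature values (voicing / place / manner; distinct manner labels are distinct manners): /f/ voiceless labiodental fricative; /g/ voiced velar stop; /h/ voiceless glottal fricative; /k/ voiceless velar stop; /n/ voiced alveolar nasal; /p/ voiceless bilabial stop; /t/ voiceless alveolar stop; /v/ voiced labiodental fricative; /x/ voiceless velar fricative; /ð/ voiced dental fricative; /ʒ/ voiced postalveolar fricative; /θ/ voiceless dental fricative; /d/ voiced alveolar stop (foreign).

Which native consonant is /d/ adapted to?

t

/t/ is closest: same manner (stop), place distance 0 (alveolar→alveolar), voicing differs (+1); total 1. Next closest is /g/ at distance 3.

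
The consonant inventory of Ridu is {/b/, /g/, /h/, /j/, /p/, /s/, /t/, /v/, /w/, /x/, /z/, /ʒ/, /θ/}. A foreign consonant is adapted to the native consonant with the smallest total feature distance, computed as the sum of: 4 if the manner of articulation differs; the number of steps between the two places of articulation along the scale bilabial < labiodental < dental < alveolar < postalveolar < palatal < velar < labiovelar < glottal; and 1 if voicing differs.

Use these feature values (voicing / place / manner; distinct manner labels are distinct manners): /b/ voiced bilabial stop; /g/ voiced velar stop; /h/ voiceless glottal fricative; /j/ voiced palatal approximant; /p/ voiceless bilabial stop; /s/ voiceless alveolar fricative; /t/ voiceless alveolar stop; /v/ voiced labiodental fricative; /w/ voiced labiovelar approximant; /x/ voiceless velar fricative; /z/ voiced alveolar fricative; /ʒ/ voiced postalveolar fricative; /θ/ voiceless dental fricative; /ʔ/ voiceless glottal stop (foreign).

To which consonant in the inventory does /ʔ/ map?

g

/g/ is closest: same manner (stop), place distance 2 (glottal→velar), voicing differs (+1); total 3. Next closest is /h/ at distance 4.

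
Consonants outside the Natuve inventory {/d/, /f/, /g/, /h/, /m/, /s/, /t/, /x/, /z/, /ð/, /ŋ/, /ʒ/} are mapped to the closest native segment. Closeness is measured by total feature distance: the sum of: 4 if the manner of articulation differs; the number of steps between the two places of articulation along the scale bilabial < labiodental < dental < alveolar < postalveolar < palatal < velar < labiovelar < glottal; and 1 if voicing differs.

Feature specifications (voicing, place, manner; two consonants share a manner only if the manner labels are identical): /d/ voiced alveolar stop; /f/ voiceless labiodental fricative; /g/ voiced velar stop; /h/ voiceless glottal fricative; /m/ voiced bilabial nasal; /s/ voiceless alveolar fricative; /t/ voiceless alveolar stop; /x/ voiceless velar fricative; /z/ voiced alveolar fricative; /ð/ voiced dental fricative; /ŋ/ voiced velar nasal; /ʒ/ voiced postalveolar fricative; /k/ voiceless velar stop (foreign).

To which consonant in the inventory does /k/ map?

g

/g/ is closest: same manner (stop), place distance 0 (velar→velar), voicing differs (+1); total 1. Next closest is /t/ at distance 3.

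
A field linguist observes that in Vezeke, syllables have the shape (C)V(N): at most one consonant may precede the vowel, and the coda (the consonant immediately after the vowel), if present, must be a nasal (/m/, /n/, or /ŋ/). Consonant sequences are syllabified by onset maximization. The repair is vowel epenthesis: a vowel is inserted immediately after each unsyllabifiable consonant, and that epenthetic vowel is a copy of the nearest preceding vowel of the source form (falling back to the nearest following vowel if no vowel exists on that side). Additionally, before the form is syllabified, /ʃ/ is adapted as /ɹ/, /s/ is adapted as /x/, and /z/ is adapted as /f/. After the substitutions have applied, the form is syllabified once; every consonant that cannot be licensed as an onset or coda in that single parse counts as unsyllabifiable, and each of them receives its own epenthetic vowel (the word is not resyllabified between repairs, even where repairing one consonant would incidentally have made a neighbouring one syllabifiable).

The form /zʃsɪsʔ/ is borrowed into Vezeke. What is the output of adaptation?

fɪɹɪxɪxɪʔɪ

Substitution: /z/ → /f/, /ʃ/ → /ɹ/, /s/ → /x/, giving /fɹxɪxʔ/.
Syllabifying with onset maximization leaves /f/, /ɹ/, /x/, /ʔ/ stranded (only a nasal (/m/, /n/, or /ŋ/) is licensed in coda position; onsets are limited to one consonant).
Inserting the epenthetic vowel yields /f/ → /fɪ/, /ɹ/ → /ɹɪ/, /x/ → /xɪ/, /ʔ/ → /ʔɪ/.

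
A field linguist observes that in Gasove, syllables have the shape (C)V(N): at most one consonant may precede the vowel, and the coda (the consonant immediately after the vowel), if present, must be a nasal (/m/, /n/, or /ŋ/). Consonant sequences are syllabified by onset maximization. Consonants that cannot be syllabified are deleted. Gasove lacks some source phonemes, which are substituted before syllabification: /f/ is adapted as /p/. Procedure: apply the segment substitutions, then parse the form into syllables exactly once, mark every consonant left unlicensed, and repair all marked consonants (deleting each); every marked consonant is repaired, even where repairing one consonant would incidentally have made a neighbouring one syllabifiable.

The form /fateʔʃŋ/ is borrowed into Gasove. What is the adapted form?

Substitution: /f/ → /p/, giving /pateʔʃŋ/.
Syllabifying with onset maximization leaves /ʔ/, /ʃ/, /ŋ/ stranded (only a nasal (/m/, /n/, or /ŋ/) is licensed in coda position; onsets are limited to one consonant).
Deleting the stranded consonants removes /ʔ/, /ʃ/, /ŋ/.

pate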